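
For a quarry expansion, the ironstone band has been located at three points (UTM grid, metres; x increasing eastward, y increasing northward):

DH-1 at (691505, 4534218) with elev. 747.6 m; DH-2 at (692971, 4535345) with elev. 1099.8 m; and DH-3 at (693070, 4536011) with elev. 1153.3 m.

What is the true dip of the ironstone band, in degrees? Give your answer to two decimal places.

Two edge vectors: DH-1→DH-2 = (1466, 1127, 352.2), DH-1→DH-3 = (1565, 1793, 405.7).
Normal n = (DH-1→DH-2) × (DH-1→DH-3) = (-174270.7, -43563.2, 864783).
So ∂z/∂x = −n_x/n_z = 0.20152 and ∂z/∂y = −n_y/n_z = 0.05037.
Gradient magnitude |∇z| = √(a² + b²) = √(0.04061 + 0.00254) = 0.20772.
True dip = arctan(0.20772) = 11.73°, dipping toward WSW (azimuth ≈ 256°).

11.73°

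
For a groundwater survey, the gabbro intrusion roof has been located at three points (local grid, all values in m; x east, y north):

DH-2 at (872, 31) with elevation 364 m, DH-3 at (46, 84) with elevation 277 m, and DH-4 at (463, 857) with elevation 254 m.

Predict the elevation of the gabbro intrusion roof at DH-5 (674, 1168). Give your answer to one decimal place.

249.1 m

Two edge vectors: DH-2→DH-3 = (-826, 53, -87), DH-2→DH-4 = (-409, 826, -110).
Normal n = (DH-2→DH-3) × (DH-2→DH-4) = (66032, -55277, -660599).
So ∂z/∂x = −n_x/n_z = 0.099958 and ∂z/∂y = −n_y/n_z = −0.083677.
Intercept c from DH-2: 364 − 87.16 + 2.59 = 279.43.
At (674, 1168): z = 67.4 − 97.7 + 279.43 = 249.1 m.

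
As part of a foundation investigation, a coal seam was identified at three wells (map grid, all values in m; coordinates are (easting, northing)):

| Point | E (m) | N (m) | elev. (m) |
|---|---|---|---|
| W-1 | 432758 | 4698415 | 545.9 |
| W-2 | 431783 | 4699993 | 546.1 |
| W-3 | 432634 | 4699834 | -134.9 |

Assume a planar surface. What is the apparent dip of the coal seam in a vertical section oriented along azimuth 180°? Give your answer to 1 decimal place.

Let the plane be z = a·E + b·N + c.
W-2−W-1: −975a + 1578b = 0.2;  W-3−W-1: −124a + 1419b = −680.8.
Solving gives a = −0.90465, b = −0.55883.
Unit vector along 180° is (sin 180°, cos 180°) = (0.0000, -1.0000).
Slope in that direction = a·(0.0000) + b·(-1.0000) = 0.55883.
Apparent dip = arctan|0.55883| = 29.2° (true dip is 46.8°, so apparent ≤ true as expected).

29.2°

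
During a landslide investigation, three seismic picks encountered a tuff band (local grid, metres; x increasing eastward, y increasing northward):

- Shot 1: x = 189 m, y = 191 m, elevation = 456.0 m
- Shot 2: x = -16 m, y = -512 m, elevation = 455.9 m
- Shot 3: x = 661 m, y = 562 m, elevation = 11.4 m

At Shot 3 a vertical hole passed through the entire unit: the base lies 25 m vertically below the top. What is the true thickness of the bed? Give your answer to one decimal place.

15.4 m

Two edge vectors: Shot 1→Shot 2 = (-205, -703, -0.1), Shot 1→Shot 3 = (472, 371, -444.6).
Normal n = (Shot 1→Shot 2) × (Shot 1→Shot 3) = (312590.9, -91190.2, 255761).
So ∂z/∂x = −n_x/n_z = −1.22220 and ∂z/∂y = −n_y/n_z = 0.35654.
|∇z| = √(a²+b²) = 1.27314, so dip δ = arctan(1.27314) = 51.85°.
True thickness = vertical thickness × cos δ = 25 × cos 51.85° = 15.4 m.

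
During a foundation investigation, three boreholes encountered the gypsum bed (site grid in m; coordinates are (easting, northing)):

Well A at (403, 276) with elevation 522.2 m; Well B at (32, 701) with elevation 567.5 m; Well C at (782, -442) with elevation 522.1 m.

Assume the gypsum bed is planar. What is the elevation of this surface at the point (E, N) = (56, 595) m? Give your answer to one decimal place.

577.3 m

Two edge vectors: Well A→Well B = (-371, 425, 45.3), Well A→Well C = (379, -718, -0.1).
Normal n = (Well A→Well B) × (Well A→Well C) = (32482.9, 17131.6, 105303).
So ∂z/∂E = −n_x/n_z = −0.30847 and ∂z/∂N = −n_y/n_z = −0.16269.
Intercept c from Well A: 522.2 + 124.31 + 44.90 = 691.42.
At (56, 595): z = −17.3 − 96.8 + 691.42 = 577.3 m.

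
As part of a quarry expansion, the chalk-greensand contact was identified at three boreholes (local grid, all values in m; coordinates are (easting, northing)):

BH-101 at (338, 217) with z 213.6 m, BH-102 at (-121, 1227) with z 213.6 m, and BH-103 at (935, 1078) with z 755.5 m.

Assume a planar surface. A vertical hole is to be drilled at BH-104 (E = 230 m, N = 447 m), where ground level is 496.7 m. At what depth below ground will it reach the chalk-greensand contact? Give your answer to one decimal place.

285.0 m

Two edge vectors: BH-101→BH-102 = (-459, 1010, 0), BH-101→BH-103 = (597, 861, 541.9).
Normal n = (BH-101→BH-102) × (BH-101→BH-103) = (547319, 248732.1, -998169).
So ∂z/∂E = −n_x/n_z = 0.548323 and ∂z/∂N = −n_y/n_z = 0.249188.
Intercept c from BH-101: 213.6 − 185.33 − 54.07 = −25.81.
At (230, 447): z_contact = 126.11 + 111.39 − 25.81 = 211.69 m.
Depth below ground = 496.7 − 211.69 = 285.0 m.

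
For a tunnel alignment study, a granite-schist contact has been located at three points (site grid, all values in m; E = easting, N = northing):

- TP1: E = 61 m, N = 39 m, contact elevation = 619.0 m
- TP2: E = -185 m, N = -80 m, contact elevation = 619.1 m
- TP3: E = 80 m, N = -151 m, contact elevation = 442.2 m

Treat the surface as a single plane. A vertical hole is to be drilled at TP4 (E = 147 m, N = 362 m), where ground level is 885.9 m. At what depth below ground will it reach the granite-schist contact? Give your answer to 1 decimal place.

17.2 m

Let the plane be z = a·E + b·N + c.
TP2−TP1: −246a − 119b = 0.1;  TP3−TP1: 19a − 190b = −176.8.
Solving gives a = −0.42975, b = 0.88755.
Then c = 619 − a·61 − b·39 = 610.60.
At (147, 362): z_contact = −63.17 + 321.29 + 610.60 = 868.72 m.
Depth below ground = 885.9 − 868.72 = 17.2 m.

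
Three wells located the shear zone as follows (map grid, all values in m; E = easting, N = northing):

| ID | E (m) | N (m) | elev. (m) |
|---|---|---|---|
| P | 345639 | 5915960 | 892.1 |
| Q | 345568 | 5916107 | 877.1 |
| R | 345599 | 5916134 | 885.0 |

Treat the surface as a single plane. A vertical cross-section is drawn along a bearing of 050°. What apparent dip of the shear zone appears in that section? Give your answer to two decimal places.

Two edge vectors: P→Q = (-71, 147, -15), P→R = (-40, 174, -7.1).
Normal n = (P→Q) × (P→R) = (1566.3, 95.9, -6474).
So ∂z/∂E = −n_x/n_z = 0.24194 and ∂z/∂N = −n_y/n_z = 0.01481.
Unit vector along 050° is (sin 50°, cos 50°) = (0.7660, 0.6428).
Slope in that direction = a·(0.7660) + b·(0.6428) = 0.19486.
Apparent dip = arctan|0.19486| = 11.03° (true dip is 13.6°, so apparent ≤ true as expected).

11.03°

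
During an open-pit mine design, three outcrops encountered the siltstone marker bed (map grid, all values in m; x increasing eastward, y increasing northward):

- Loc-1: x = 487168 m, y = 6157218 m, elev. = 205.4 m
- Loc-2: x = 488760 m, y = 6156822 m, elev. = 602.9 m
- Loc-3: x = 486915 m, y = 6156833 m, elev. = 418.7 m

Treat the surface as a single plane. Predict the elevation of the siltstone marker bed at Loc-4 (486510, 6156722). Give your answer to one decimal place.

448.3 m

Let the plane be z = a·x + b·y + c.
Loc-2−Loc-1: 1592a − 396b = 397.5;  Loc-3−Loc-1: −253a − 385b = 213.3.
Solving gives a = 0.096157525, b = −0.617215204.
Then c = 205.4 − a·487168 − b·6157218 = 3753689.10.
At (486510, 6156722): z = 46781.6 − 3800022.4 + 3753689.10 = 448.3 m.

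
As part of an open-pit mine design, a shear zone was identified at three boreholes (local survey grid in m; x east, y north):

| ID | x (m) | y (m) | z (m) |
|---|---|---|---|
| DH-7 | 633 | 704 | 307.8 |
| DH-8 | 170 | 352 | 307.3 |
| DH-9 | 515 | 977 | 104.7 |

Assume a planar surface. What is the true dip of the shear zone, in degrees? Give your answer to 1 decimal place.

35.1°

Let the plane be z = a·x + b·y + c.
DH-8−DH-7: −463a − 352b = −0.5;  DH-9−DH-7: −118a + 273b = −203.1.
Solving gives a = 0.42652, b = −0.55960.
Gradient magnitude |∇z| = √(a² + b²) = √(0.18192 + 0.31315) = 0.70361.
True dip = arctan(0.70361) = 35.1°, dipping toward NW (azimuth ≈ 323°).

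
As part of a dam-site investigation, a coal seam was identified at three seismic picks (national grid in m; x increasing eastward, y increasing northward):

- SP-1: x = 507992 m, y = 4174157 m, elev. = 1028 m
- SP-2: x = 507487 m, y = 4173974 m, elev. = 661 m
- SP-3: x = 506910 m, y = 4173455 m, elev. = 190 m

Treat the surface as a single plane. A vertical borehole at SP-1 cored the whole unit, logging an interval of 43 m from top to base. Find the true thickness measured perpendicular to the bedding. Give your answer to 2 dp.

Two edge vectors: SP-1→SP-2 = (-505, -183, -367), SP-1→SP-3 = (-1082, -702, -838).
Normal n = (SP-1→SP-2) × (SP-1→SP-3) = (-104280, -26096, 156504).
So ∂z/∂x = −n_x/n_z = 0.66631 and ∂z/∂y = −n_y/n_z = 0.16674.
|∇z| = √(a²+b²) = 0.68686, so dip δ = arctan(0.68686) = 34.48°.
True thickness = vertical thickness × cos δ = 43 × cos 34.48° = 35.44 m.

35.44 m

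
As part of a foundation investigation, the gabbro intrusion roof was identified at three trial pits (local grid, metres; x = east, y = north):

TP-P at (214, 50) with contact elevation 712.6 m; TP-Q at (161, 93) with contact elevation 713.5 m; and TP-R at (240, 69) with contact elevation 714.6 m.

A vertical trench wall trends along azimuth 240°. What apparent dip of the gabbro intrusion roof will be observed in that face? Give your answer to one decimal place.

3.3°

Let the plane be z = a·x + b·y + c.
TP-Q−TP-P: −53a + 43b = 0.9;  TP-R−TP-P: 26a + 19b = 2.
Solving gives a = 0.03242, b = 0.06089.
Unit vector along 240° is (sin 240°, cos 240°) = (-0.8660, -0.5000).
Slope in that direction = a·(-0.8660) + b·(-0.5000) = −0.05853.
Apparent dip = arctan|0.05853| = 3.3° (true dip is 3.9°, so apparent ≤ true as expected).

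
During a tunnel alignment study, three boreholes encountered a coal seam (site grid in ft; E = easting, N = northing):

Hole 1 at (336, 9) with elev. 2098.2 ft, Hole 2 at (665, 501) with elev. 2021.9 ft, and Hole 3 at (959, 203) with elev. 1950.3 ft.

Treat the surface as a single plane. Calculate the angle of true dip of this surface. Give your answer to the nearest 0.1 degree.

13.4°

Two edge vectors: Hole 1→Hole 2 = (329, 492, -76.3), Hole 1→Hole 3 = (623, 194, -147.9).
Normal n = (Hole 1→Hole 2) × (Hole 1→Hole 3) = (-57964.6, 1124.2, -242690).
So ∂z/∂E = −n_x/n_z = −0.23884 and ∂z/∂N = −n_y/n_z = 0.00463.
Gradient magnitude |∇z| = √(a² + b²) = √(0.05705 + 0.00002) = 0.23889.
True dip = arctan(0.23889) = 13.4°, dipping toward E (azimuth ≈ 091°).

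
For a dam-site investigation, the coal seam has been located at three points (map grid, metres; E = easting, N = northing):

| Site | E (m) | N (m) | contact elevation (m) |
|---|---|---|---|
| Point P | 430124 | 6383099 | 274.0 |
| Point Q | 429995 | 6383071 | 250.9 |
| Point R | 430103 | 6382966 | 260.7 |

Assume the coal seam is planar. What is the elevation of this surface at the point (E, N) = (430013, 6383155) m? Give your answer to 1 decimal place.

Two edge vectors: Point P→Point Q = (-129, -28, -23.1), Point P→Point R = (-21, -133, -13.3).
Normal n = (Point P→Point Q) × (Point P→Point R) = (-2699.9, -1230.6, 16569).
So ∂z/∂E = −n_x/n_z = 0.162948880 and ∂z/∂N = −n_y/n_z = 0.074271229.
Intercept c from Point P: 274 − 70088.22 − 474080.61 = −543894.83.
At (430013, 6383155): z = 70070.1 + 474084.8 − 543894.83 = 260.1 m.

260.1 m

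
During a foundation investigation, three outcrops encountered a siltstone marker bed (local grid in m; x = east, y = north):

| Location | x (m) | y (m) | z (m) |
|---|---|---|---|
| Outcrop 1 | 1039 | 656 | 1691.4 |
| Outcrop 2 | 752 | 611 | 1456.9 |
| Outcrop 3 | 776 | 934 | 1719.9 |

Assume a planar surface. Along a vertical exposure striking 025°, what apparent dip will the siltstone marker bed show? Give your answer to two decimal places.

44.59°

Let the plane be z = a·x + b·y + c.
Outcrop 2−Outcrop 1: −287a − 45b = −234.5;  Outcrop 3−Outcrop 1: −263a + 278b = 28.5.
Solving gives a = 0.69753, b = 0.76241.
Unit vector along 025° is (sin 25°, cos 25°) = (0.4226, 0.9063).
Slope in that direction = a·(0.4226) + b·(0.9063) = 0.98577.
Apparent dip = arctan|0.98577| = 44.59° (true dip is 45.9°, so apparent ≤ true as expected).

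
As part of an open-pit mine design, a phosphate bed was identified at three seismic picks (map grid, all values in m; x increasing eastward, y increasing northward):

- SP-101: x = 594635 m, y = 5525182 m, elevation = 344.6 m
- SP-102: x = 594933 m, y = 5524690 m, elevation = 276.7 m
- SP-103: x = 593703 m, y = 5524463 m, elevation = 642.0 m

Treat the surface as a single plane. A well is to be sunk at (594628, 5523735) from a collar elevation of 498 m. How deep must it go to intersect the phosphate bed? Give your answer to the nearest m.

97 m

Let the plane be z = a·x + b·y + c.
SP-102−SP-101: 298a − 492b = −67.9;  SP-103−SP-101: −932a − 719b = 297.4.
Solving gives a = −0.29004037, b = −0.03766673.
Then c = 344.6 − a·594635 − b·5525182 = 380928.28.
At (594628, 5523735): z_contact = −172466.1 − 208061.0 + 380928.28 = 401.1 m.
Depth below ground = 498 − 401.1 = 97 m.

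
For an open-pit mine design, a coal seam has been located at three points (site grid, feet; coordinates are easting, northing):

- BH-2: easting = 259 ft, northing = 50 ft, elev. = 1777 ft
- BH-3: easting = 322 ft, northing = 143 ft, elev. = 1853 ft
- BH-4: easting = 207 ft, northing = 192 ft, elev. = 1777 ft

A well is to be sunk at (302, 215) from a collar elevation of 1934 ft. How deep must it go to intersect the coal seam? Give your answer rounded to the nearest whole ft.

Two edge vectors: BH-2→BH-3 = (63, 93, 76), BH-2→BH-4 = (-52, 142, 0).
Normal n = (BH-2→BH-3) × (BH-2→BH-4) = (-10792, -3952, 13782).
So ∂z/∂easting = −n_x/n_z = 0.78305 and ∂z/∂northing = −n_y/n_z = 0.28675.
Intercept c from BH-2: 1777 − 202.81 − 14.34 = 1559.85.
At (302, 215): z_contact = 236.5 + 61.7 + 1559.85 = 1858.0 ft.
Depth below ground = 1934 − 1858.0 = 76 ft.

76 ft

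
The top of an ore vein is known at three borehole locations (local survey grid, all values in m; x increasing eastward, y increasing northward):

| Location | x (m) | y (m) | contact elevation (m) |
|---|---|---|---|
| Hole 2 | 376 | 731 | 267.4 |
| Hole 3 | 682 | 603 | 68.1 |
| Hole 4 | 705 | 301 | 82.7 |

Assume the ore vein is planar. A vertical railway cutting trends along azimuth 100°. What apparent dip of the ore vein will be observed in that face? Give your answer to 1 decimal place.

33.6°

Let the plane be z = a·x + b·y + c.
Hole 3−Hole 2: 306a − 128b = −199.3;  Hole 4−Hole 2: 329a − 430b = −184.7.
Solving gives a = −0.69363, b = −0.10117.
Unit vector along 100° is (sin 100°, cos 100°) = (0.9848, -0.1736).
Slope in that direction = a·(0.9848) + b·(-0.1736) = −0.66552.
Apparent dip = arctan|0.66552| = 33.6° (true dip is 35.0°, so apparent ≤ true as expected).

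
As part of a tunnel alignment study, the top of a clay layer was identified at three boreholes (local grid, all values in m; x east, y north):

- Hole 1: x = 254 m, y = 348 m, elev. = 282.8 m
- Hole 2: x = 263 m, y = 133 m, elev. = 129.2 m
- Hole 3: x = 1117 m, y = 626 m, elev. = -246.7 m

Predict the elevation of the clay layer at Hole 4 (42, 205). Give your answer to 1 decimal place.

362.1 m

Two edge vectors: Hole 1→Hole 2 = (9, -215, -153.6), Hole 1→Hole 3 = (863, 278, -529.5).
Normal n = (Hole 1→Hole 2) × (Hole 1→Hole 3) = (156543.3, -127791.3, 188047).
So ∂z/∂x = −n_x/n_z = −0.832469 and ∂z/∂y = −n_y/n_z = 0.679571.
Intercept c from Hole 1: 282.8 + 211.45 − 236.49 = 257.76.
At (42, 205): z = −35.0 + 139.3 + 257.76 = 362.1 m.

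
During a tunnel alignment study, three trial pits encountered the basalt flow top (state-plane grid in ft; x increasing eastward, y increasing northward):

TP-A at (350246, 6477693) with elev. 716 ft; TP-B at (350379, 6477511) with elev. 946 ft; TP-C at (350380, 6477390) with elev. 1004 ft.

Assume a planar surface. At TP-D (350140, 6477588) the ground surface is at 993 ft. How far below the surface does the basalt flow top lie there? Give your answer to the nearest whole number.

Let the plane be z = a·x + b·y + c.
TP-B−TP-A: 133a − 182b = 230;  TP-C−TP-A: 134a − 303b = 288.
Solving gives a = 1.08566401, b = −0.47036641.
Then c = 716 − a·350246 − b·6477693 = 2667355.75.
At (350140, 6477588): z_contact = 380134.4 − 3046839.8 + 2667355.75 = 650.3 ft.
Depth below ground = 993 − 650.3 = 343 ft.

343 ft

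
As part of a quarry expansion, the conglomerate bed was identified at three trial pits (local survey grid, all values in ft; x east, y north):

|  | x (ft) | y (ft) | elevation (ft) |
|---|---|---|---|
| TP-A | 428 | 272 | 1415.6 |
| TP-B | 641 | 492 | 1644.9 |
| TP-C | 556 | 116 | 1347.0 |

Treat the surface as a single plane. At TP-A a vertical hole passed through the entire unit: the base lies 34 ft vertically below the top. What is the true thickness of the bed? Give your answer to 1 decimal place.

26.7 ft

Let the plane be z = a·x + b·y + c.
TP-B−TP-A: 213a + 220b = 229.3;  TP-C−TP-A: 128a − 156b = −68.6.
Solving gives a = 0.33685, b = 0.71614.
|∇z| = √(a²+b²) = 0.79141, so dip δ = arctan(0.79141) = 38.36°.
True thickness = vertical thickness × cos δ = 34 × cos 38.36° = 26.7 ft.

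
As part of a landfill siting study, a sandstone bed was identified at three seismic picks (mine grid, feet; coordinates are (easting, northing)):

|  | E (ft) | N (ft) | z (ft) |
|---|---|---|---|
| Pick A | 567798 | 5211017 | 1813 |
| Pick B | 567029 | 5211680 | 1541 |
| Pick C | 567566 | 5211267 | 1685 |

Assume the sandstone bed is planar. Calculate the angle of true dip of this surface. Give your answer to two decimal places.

45.53°

Let the plane be z = a·E + b·N + c.
Pick B−Pick A: −769a + 663b = −272;  Pick C−Pick A: −232a + 250b = −128.
Solving gives a = −0.43878, b = −0.91919.
Gradient magnitude |∇z| = √(a² + b²) = √(0.19253 + 0.84490) = 1.01854.
True dip = arctan(1.01854) = 45.53°, dipping toward NNE (azimuth ≈ 026°).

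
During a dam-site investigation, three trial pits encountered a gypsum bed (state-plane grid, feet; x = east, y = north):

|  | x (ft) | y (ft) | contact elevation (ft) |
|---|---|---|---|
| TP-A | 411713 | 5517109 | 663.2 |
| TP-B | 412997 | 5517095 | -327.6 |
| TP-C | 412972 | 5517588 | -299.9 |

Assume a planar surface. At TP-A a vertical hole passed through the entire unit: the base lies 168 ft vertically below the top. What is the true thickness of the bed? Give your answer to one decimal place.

133.0 ft

Let the plane be z = a·x + b·y + c.
TP-B−TP-A: 1284a − 14b = −990.8;  TP-C−TP-A: 1259a + 479b = −963.1.
Solving gives a = −0.77147, b = 0.01707.
|∇z| = √(a²+b²) = 0.77165, so dip δ = arctan(0.77165) = 37.66°.
True thickness = vertical thickness × cos δ = 168 × cos 37.66° = 133.0 ft.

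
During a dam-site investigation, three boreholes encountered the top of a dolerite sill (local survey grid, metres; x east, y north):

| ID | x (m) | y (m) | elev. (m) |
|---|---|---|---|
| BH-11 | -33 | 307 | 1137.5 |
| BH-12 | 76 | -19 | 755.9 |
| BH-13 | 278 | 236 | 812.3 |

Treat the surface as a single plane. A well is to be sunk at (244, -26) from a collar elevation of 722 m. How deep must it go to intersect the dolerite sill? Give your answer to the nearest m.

Let the plane be z = a·x + b·y + c.
BH-12−BH-11: 109a − 326b = −381.6;  BH-13−BH-11: 311a − 71b = −325.2.
Solving gives a = −0.84276, b = 0.88877.
Then c = 1137.5 − a·-33 − b·307 = 836.84.
At (244, -26): z_contact = −205.6 − 23.1 + 836.84 = 608.1 m.
Depth below ground = 722 − 608.1 = 114 m.

114 m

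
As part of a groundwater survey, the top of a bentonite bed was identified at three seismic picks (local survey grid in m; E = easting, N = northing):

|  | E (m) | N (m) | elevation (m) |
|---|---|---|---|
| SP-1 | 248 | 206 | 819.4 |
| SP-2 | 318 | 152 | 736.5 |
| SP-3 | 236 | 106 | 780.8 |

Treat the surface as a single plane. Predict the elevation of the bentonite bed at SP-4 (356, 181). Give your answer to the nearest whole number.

Let the plane be z = a·E + b·N + c.
SP-2−SP-1: 70a − 54b = −82.9;  SP-3−SP-1: −12a − 100b = −38.6.
Solving gives a = −0.81140, b = 0.48337.
Then c = 819.4 − a·248 − b·206 = 921.05.
At (356, 181): z = −288.9 + 87.5 + 921.05 = 719.7 m.

720 m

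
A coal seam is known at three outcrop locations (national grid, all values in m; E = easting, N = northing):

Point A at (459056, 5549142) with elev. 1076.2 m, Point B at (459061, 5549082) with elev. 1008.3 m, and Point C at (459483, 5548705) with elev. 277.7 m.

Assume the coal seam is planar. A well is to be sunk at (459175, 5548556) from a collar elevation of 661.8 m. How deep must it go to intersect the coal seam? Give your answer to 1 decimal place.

303.4 m

Two edge vectors: Point A→Point B = (5, -60, -67.9), Point A→Point C = (427, -437, -798.5).
Normal n = (Point A→Point B) × (Point A→Point C) = (18237.7, -25000.8, 23435).
So ∂z/∂E = −n_x/n_z = −0.778224877 and ∂z/∂N = −n_y/n_z = 1.066814594.
Intercept c from Point A: 1076.2 + 357248.80 − 5919905.67 = −5561580.67.
At (459175, 5548556): z_contact = −357341.41 + 5919280.51 − 5561580.67 = 358.44 m.
Depth below ground = 661.8 − 358.44 = 303.4 m.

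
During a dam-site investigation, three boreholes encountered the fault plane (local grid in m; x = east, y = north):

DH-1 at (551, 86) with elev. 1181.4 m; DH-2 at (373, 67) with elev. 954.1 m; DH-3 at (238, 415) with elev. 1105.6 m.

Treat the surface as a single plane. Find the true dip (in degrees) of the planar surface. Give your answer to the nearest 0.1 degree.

56.0°

Let the plane be z = a·x + b·y + c.
DH-2−DH-1: −178a − 19b = −227.3;  DH-3−DH-1: −313a + 329b = −75.8.
Solving gives a = 1.18157, b = 0.89371.
Gradient magnitude |∇z| = √(a² + b²) = √(1.39611 + 0.79872) = 1.48150.
True dip = arctan(1.48150) = 56.0°, dipping toward SW (azimuth ≈ 233°).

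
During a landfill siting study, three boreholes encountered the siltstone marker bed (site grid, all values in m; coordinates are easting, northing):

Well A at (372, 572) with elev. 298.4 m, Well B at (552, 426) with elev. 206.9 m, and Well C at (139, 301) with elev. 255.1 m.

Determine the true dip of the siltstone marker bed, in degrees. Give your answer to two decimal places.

22.61°

Let the plane be z = a·easting + b·northing + c.
Well B−Well A: 180a − 146b = −91.5;  Well C−Well A: −233a − 271b = −43.3.
Solving gives a = −0.22313, b = 0.35162.
Gradient magnitude |∇z| = √(a² + b²) = √(0.04979 + 0.12364) = 0.41644.
True dip = arctan(0.41644) = 22.61°, dipping toward SSE (azimuth ≈ 148°).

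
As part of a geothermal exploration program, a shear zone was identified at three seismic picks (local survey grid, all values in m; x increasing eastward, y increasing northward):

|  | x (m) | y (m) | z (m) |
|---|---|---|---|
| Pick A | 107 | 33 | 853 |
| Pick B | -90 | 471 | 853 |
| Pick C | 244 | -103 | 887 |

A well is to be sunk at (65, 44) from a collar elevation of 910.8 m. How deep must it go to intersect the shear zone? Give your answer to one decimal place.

74.4 m

Two edge vectors: Pick A→Pick B = (-197, 438, 0), Pick A→Pick C = (137, -136, 34).
Normal n = (Pick A→Pick B) × (Pick A→Pick C) = (14892, 6698, -33214).
So ∂z/∂x = −n_x/n_z = 0.44837 and ∂z/∂y = −n_y/n_z = 0.20166.
Intercept c from Pick A: 853 − 47.98 − 6.65 = 798.37.
At (65, 44): z_contact = 29.14 + 8.87 + 798.37 = 836.39 m.
Depth below ground = 910.8 − 836.39 = 74.4 m.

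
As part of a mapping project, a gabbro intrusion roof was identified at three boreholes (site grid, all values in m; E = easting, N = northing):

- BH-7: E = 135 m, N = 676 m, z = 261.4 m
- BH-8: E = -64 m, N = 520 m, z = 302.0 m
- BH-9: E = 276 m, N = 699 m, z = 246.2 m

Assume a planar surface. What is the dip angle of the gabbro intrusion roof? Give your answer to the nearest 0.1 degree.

Two edge vectors: BH-7→BH-8 = (-199, -156, 40.6), BH-7→BH-9 = (141, 23, -15.2).
Normal n = (BH-7→BH-8) × (BH-7→BH-9) = (1437.4, 2699.8, 17419).
So ∂z/∂E = −n_x/n_z = −0.08252 and ∂z/∂N = −n_y/n_z = −0.15499.
Gradient magnitude |∇z| = √(a² + b²) = √(0.00681 + 0.02402) = 0.17559.
True dip = arctan(0.17559) = 10.0°, dipping toward NNE (azimuth ≈ 028°).

10.0°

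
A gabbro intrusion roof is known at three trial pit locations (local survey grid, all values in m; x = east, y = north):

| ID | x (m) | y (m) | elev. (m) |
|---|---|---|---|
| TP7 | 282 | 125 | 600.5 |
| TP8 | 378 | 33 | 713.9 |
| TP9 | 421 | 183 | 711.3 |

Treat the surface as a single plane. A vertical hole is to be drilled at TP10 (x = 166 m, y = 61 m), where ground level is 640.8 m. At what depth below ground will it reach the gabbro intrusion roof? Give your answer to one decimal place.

128.4 m

Two edge vectors: TP7→TP8 = (96, -92, 113.4), TP7→TP9 = (139, 58, 110.8).
Normal n = (TP7→TP8) × (TP7→TP9) = (-16770.8, 5125.8, 18356).
So ∂z/∂x = −n_x/n_z = 0.91364 and ∂z/∂y = −n_y/n_z = −0.27924.
Intercept c from TP7: 600.5 − 257.65 + 34.91 = 377.76.
At (166, 61): z_contact = 151.66 − 17.03 + 377.76 = 512.39 m.
Depth below ground = 640.8 − 512.39 = 128.4 m.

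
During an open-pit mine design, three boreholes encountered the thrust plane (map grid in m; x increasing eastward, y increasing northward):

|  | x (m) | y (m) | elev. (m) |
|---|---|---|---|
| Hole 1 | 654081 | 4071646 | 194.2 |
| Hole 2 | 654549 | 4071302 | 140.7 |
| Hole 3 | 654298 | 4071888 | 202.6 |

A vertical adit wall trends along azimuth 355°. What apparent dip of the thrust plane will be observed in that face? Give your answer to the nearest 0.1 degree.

Let the plane be z = a·x + b·y + c.
Hole 2−Hole 1: 468a − 344b = −53.5;  Hole 3−Hole 1: 217a + 242b = 8.4.
Solving gives a = −0.05352, b = 0.08271.
Unit vector along 355° is (sin 355°, cos 355°) = (-0.0872, 0.9962).
Slope in that direction = a·(-0.0872) + b·(0.9962) = 0.08706.
Apparent dip = arctan|0.08706| = 5.0° (true dip is 5.6°, so apparent ≤ true as expected).

5.0°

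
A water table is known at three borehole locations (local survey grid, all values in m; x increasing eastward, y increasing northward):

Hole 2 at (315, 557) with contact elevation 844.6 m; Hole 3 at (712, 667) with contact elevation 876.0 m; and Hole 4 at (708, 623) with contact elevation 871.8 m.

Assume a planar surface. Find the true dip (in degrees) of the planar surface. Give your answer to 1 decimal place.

6.0°

Two edge vectors: Hole 2→Hole 3 = (397, 110, 31.4), Hole 2→Hole 4 = (393, 66, 27.2).
Normal n = (Hole 2→Hole 3) × (Hole 2→Hole 4) = (919.6, 1541.8, -17028).
So ∂z/∂x = −n_x/n_z = 0.05401 and ∂z/∂y = −n_y/n_z = 0.09054.
Gradient magnitude |∇z| = √(a² + b²) = √(0.00292 + 0.00820) = 0.10543.
True dip = arctan(0.10543) = 6.0°, dipping toward SSW (azimuth ≈ 211°).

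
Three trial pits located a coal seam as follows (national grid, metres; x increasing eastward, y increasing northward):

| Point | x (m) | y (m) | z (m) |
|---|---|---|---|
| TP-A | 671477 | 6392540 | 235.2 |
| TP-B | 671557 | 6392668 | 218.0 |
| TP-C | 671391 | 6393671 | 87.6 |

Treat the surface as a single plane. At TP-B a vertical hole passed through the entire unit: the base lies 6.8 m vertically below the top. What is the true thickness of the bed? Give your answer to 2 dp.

6.74 m

Two edge vectors: TP-A→TP-B = (80, 128, -17.2), TP-A→TP-C = (-86, 1131, -147.6).
Normal n = (TP-A→TP-B) × (TP-A→TP-C) = (560.4, 13287.2, 101488).
So ∂z/∂x = −n_x/n_z = −0.00552 and ∂z/∂y = −n_y/n_z = −0.13092.
|∇z| = √(a²+b²) = 0.13104, so dip δ = arctan(0.13104) = 7.47°.
True thickness = vertical thickness × cos δ = 6.8 × cos 7.47° = 6.74 m.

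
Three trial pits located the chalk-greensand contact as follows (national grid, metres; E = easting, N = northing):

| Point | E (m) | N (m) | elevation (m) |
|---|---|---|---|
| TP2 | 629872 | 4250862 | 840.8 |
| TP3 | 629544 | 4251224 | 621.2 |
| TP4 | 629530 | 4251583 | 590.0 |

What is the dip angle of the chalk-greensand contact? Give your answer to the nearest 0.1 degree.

Two edge vectors: TP2→TP3 = (-328, 362, -219.6), TP2→TP4 = (-342, 721, -250.8).
Normal n = (TP2→TP3) × (TP2→TP4) = (67542, -7159.2, -112684).
So ∂z/∂E = −n_x/n_z = 0.59939 and ∂z/∂N = −n_y/n_z = −0.06353.
Gradient magnitude |∇z| = √(a² + b²) = √(0.35927 + 0.00404) = 0.60275.
True dip = arctan(0.60275) = 31.1°, dipping toward W (azimuth ≈ 276°).

31.1°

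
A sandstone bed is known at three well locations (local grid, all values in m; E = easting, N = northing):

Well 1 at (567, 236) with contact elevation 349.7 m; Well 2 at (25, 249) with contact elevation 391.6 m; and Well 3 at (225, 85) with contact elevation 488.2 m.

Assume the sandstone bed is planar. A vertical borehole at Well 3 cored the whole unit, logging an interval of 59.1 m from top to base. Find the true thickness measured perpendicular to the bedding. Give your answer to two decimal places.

Let the plane be z = a·E + b·N + c.
Well 2−Well 1: −542a + 13b = 41.9;  Well 3−Well 1: −342a − 151b = 138.5.
Solving gives a = −0.09419, b = −0.70389.
|∇z| = √(a²+b²) = 0.71016, so dip δ = arctan(0.71016) = 35.38°.
True thickness = vertical thickness × cos δ = 59.1 × cos 35.38° = 48.19 m.

48.19 m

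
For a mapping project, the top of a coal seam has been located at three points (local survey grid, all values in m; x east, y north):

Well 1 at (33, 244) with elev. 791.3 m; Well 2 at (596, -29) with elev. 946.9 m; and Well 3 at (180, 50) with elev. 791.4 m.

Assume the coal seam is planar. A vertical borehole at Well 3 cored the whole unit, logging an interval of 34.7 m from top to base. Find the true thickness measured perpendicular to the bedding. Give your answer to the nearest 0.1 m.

Two edge vectors: Well 1→Well 2 = (563, -273, 155.6), Well 1→Well 3 = (147, -194, 0.1).
Normal n = (Well 1→Well 2) × (Well 1→Well 3) = (30159.1, 22816.9, -69091).
So ∂z/∂x = −n_x/n_z = 0.43651 and ∂z/∂y = −n_y/n_z = 0.33024.
|∇z| = √(a²+b²) = 0.54736, so dip δ = arctan(0.54736) = 28.69°.
True thickness = vertical thickness × cos δ = 34.7 × cos 28.69° = 30.4 m.

30.4 m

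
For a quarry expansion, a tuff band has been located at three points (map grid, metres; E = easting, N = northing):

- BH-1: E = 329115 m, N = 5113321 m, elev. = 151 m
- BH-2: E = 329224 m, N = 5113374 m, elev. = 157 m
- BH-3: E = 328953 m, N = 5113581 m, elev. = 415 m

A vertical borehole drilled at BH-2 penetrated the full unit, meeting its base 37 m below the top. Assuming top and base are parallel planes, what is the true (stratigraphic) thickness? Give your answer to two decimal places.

Let the plane be z = a·E + b·N + c.
BH-2−BH-1: 109a + 53b = 6;  BH-3−BH-1: −162a + 260b = 264.
Solving gives a = −0.33667, b = 0.80561.
|∇z| = √(a²+b²) = 0.87313, so dip δ = arctan(0.87313) = 41.13°.
True thickness = vertical thickness × cos δ = 37 × cos 41.13° = 27.87 m.

27.87 m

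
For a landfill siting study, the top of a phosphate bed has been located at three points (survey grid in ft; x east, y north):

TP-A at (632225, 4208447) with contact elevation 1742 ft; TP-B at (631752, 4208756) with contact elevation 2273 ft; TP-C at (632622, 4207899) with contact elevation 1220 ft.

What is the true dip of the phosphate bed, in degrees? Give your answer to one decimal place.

Two edge vectors: TP-A→TP-B = (-473, 309, 531), TP-A→TP-C = (397, -548, -522).
Normal n = (TP-A→TP-B) × (TP-A→TP-C) = (129690, -36099, 136531).
So ∂z/∂x = −n_x/n_z = −0.94989 and ∂z/∂y = −n_y/n_z = 0.26440.
Gradient magnitude |∇z| = √(a² + b²) = √(0.90230 + 0.06991) = 0.98601.
True dip = arctan(0.98601) = 44.6°, dipping toward ESE (azimuth ≈ 106°).

44.6°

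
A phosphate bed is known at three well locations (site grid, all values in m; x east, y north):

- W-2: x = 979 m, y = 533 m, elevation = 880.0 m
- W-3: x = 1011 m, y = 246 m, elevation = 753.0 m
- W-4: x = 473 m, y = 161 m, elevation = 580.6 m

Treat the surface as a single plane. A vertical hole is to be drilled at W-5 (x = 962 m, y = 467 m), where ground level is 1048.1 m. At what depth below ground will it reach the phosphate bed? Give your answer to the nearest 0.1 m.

203.3 m

Two edge vectors: W-2→W-3 = (32, -287, -127), W-2→W-4 = (-506, -372, -299.4).
Normal n = (W-2→W-3) × (W-2→W-4) = (38683.8, 73842.8, -157126).
So ∂z/∂x = −n_x/n_z = 0.246196 and ∂z/∂y = −n_y/n_z = 0.469959.
Intercept c from W-2: 880 − 241.03 − 250.49 = 388.49.
At (962, 467): z_contact = 236.84 + 219.47 + 388.49 = 844.80 m.
Depth below ground = 1048.1 − 844.80 = 203.3 m.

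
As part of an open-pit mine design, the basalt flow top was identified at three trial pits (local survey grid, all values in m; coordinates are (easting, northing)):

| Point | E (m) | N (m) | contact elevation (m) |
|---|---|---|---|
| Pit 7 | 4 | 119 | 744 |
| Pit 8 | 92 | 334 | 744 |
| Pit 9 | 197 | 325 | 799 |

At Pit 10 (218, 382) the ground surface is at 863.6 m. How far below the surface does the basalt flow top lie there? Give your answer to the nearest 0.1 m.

Two edge vectors: Pit 7→Pit 8 = (88, 215, 0), Pit 7→Pit 9 = (193, 206, 55).
Normal n = (Pit 7→Pit 8) × (Pit 7→Pit 9) = (11825, -4840, -23367).
So ∂z/∂E = −n_x/n_z = 0.50606 and ∂z/∂N = −n_y/n_z = −0.20713.
Intercept c from Pit 7: 744 − 2.02 + 24.65 = 766.62.
At (218, 382): z_contact = 110.32 − 79.12 + 766.62 = 797.82 m.
Depth below ground = 863.6 − 797.82 = 65.8 m.

65.8 m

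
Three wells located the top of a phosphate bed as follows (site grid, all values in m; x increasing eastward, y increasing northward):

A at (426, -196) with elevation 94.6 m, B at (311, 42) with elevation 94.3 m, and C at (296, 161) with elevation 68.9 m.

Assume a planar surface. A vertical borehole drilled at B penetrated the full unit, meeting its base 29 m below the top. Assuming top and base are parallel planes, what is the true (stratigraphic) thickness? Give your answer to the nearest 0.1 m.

24.2 m

Let the plane be z = a·x + b·y + c.
B−A: −115a + 238b = −0.3;  C−A: −130a + 357b = −25.7.
Solving gives a = −0.59412, b = −0.28833.
|∇z| = √(a²+b²) = 0.66039, so dip δ = arctan(0.66039) = 33.44°.
True thickness = vertical thickness × cos δ = 29 × cos 33.44° = 24.2 m.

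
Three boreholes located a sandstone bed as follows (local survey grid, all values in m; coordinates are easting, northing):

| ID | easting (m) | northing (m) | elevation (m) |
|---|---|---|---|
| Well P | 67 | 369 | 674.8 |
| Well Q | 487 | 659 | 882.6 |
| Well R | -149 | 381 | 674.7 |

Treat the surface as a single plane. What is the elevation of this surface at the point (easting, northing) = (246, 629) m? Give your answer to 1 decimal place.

853.7 m

Let the plane be z = a·easting + b·northing + c.
Well Q−Well P: 420a + 290b = 207.8;  Well R−Well P: −216a + 12b = −0.1.
Solving gives a = 0.03727, b = 0.66257.
Then c = 674.8 − a·67 − b·369 = 427.81.
At (246, 629): z = 9.2 + 416.8 + 427.81 = 853.7 m.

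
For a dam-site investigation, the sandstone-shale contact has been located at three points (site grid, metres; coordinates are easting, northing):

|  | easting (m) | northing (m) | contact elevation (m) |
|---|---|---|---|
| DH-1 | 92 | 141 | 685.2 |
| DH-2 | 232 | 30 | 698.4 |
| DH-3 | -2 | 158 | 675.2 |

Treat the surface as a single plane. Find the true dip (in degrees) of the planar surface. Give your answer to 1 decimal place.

Two edge vectors: DH-1→DH-2 = (140, -111, 13.2), DH-1→DH-3 = (-94, 17, -10).
Normal n = (DH-1→DH-2) × (DH-1→DH-3) = (885.6, 159.2, -8054).
So ∂z/∂easting = −n_x/n_z = 0.10996 and ∂z/∂northing = −n_y/n_z = 0.01977.
Gradient magnitude |∇z| = √(a² + b²) = √(0.01209 + 0.00039) = 0.11172.
True dip = arctan(0.11172) = 6.4°, dipping toward W (azimuth ≈ 260°).

6.4°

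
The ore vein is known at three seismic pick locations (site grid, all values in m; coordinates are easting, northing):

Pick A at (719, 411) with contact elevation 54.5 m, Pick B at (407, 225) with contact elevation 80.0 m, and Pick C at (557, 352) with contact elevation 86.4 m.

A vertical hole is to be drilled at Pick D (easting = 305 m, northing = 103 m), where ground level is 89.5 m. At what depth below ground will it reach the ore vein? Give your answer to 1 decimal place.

31.5 m

Two edge vectors: Pick A→Pick B = (-312, -186, 25.5), Pick A→Pick C = (-162, -59, 31.9).
Normal n = (Pick A→Pick B) × (Pick A→Pick C) = (-4428.9, 5821.8, -11724).
So ∂z/∂easting = −n_x/n_z = −0.37776 and ∂z/∂northing = −n_y/n_z = 0.49657.
Intercept c from Pick A: 54.5 + 271.61 − 204.09 = 122.02.
At (305, 103): z_contact = −115.22 + 51.15 + 122.02 = 57.95 m.
Depth below ground = 89.5 − 57.95 = 31.5 m.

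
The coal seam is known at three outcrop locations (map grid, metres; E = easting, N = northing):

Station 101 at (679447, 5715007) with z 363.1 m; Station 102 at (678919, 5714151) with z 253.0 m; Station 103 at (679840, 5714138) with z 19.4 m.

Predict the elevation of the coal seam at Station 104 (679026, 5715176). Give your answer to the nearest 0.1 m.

Let the plane be z = a·E + b·N + c.
Station 102−Station 101: −528a − 856b = −110.1;  Station 103−Station 101: 393a − 869b = −343.7.
Solving gives a = −0.249648282, b = 0.282610155.
Then c = 363.1 − a·679447 − b·5715007 = −1445133.14.
At (679026, 5715176): z = −169517.7 + 1615166.8 − 1445133.14 = 516.0 m.

516.0 m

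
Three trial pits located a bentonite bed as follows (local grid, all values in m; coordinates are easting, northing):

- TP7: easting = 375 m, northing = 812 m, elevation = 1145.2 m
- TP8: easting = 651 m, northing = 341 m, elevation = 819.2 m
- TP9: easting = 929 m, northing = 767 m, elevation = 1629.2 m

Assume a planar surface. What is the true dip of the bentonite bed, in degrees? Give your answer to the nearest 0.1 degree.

58.0°

Two edge vectors: TP7→TP8 = (276, -471, -326), TP7→TP9 = (554, -45, 484).
Normal n = (TP7→TP8) × (TP7→TP9) = (-242634, -314188, 248514).
So ∂z/∂easting = −n_x/n_z = 0.97634 and ∂z/∂northing = −n_y/n_z = 1.26427.
Gradient magnitude |∇z| = √(a² + b²) = √(0.95324 + 1.59837) = 1.59738.
True dip = arctan(1.59738) = 58.0°, dipping toward SW (azimuth ≈ 218°).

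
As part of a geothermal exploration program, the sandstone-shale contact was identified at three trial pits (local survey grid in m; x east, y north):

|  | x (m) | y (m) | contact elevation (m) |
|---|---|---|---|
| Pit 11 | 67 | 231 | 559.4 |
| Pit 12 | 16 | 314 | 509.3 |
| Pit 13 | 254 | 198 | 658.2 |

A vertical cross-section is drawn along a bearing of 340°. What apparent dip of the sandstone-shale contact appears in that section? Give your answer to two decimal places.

24.51°

Let the plane be z = a·x + b·y + c.
Pit 12−Pit 11: −51a + 83b = −50.1;  Pit 13−Pit 11: 187a − 33b = 98.8.
Solving gives a = 0.47312, b = −0.31290.
Unit vector along 340° is (sin 340°, cos 340°) = (-0.3420, 0.9397).
Slope in that direction = a·(-0.3420) + b·(0.9397) = −0.45585.
Apparent dip = arctan|0.45585| = 24.51° (true dip is 29.6°, so apparent ≤ true as expected).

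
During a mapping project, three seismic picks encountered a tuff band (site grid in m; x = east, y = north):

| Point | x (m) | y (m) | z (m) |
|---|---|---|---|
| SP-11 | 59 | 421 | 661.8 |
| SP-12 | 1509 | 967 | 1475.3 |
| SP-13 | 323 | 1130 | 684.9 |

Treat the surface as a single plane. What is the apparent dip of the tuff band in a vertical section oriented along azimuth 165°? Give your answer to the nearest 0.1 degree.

Two edge vectors: SP-11→SP-12 = (1450, 546, 813.5), SP-11→SP-13 = (264, 709, 23.1).
Normal n = (SP-11→SP-12) × (SP-11→SP-13) = (-564158.9, 181269, 883906).
So ∂z/∂x = −n_x/n_z = 0.63826 and ∂z/∂y = −n_y/n_z = −0.20508.
Unit vector along 165° is (sin 165°, cos 165°) = (0.2588, -0.9659).
Slope in that direction = a·(0.2588) + b·(-0.9659) = 0.36328.
Apparent dip = arctan|0.36328| = 20.0° (true dip is 33.8°, so apparent ≤ true as expected).

20.0°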